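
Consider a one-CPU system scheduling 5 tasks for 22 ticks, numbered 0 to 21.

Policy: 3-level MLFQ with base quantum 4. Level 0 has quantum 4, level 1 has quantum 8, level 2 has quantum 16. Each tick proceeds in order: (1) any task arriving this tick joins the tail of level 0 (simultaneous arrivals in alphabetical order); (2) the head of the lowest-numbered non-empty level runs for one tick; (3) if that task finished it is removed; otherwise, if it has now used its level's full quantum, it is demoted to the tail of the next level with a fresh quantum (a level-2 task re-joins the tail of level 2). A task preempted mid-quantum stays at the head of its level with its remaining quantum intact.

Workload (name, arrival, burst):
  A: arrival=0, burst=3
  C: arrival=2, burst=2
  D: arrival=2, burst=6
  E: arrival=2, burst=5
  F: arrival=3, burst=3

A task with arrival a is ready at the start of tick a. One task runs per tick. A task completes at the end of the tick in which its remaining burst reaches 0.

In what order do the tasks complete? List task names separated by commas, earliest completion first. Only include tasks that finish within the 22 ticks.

t=0: L0/L1/L2 = A/-/- → run A
t=1: L0/L1/L2 = A/-/- → run A
t=2: L0/L1/L2 = ACDE/-/- → run A
t=3: L0/L1/L2 = CDEF/-/- → run C
t=4: L0/L1/L2 = CDEF/-/- → run C
t=5: L0/L1/L2 = DEF/-/- → run D
t=6: L0/L1/L2 = DEF/-/- → run D
t=7: L0/L1/L2 = DEF/-/- → run D
t=8: L0/L1/L2 = DEF/-/- → run D
t=9: L0/L1/L2 = EF/D/- → run E
t=10: L0/L1/L2 = EF/D/- → run E
t=11: L0/L1/L2 = EF/D/- → run E
t=12: L0/L1/L2 = EF/D/- → run E
t=13: L0/L1/L2 = F/DE/- → run F
t=14: L0/L1/L2 = F/DE/- → run F
t=15: L0/L1/L2 = F/DE/- → run F
t=16: L0/L1/L2 = -/DE/- → run D
t=17: L0/L1/L2 = -/DE/- → run D
t=18: L0/L1/L2 = -/E/- → run E
t=19: (idle)
t=20: (idle)
t=21: (idle)

completion order = A, C, F, D, E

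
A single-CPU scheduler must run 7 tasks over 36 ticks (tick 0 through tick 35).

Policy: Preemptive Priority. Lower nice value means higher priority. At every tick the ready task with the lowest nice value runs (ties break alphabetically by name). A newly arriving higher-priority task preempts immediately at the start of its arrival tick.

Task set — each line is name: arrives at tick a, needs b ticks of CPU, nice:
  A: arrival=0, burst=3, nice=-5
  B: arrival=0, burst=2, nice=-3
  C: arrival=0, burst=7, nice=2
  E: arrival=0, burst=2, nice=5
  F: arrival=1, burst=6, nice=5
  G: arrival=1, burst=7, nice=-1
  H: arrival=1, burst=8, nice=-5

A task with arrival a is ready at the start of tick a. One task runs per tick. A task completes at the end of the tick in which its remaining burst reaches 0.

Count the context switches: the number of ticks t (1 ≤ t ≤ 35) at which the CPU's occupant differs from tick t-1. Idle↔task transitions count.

context switches = 7

t=0: ready={A,B,C,E} → run A
t=1: ready={A,B,C,E,F,G,H} → run A
t=2: ready={A,B,C,E,F,G,H} → run A
t=3: ready={B,C,E,F,G,H} → run H
t=4: ready={B,C,E,F,G,H} → run H
t=5: ready={B,C,E,F,G,H} → run H
t=6: ready={B,C,E,F,G,H} → run H
t=7: ready={B,C,E,F,G,H} → run H
t=8: ready={B,C,E,F,G,H} → run H
t=9: ready={B,C,E,F,G,H} → run H
t=10: ready={B,C,E,F,G,H} → run H
t=11: ready={B,C,E,F,G} → run B
t=12: ready={B,C,E,F,G} → run B
t=13: ready={C,E,F,G} → run G
t=14: ready={C,E,F,G} → run G
t=15: ready={C,E,F,G} → run G
t=16: ready={C,E,F,G} → run G
t=17: ready={C,E,F,G} → run G
t=18: ready={C,E,F,G} → run G
t=19: ready={C,E,F,G} → run G
t=20: ready={C,E,F} → run C
t=21: ready={C,E,F} → run C
t=22: ready={C,E,F} → run C
t=23: ready={C,E,F} → run C
t=24: ready={C,E,F} → run C
t=25: ready={C,E,F} → run C
t=26: ready={C,E,F} → run C
t=27: ready={E,F} → run E
t=28: ready={E,F} → run E
t=29: ready={F} → run F
t=30: ready={F} → run F
t=31: ready={F} → run F
t=32: ready={F} → run F
t=33: ready={F} → run F
t=34: ready={F} → run F
t=35: (idle)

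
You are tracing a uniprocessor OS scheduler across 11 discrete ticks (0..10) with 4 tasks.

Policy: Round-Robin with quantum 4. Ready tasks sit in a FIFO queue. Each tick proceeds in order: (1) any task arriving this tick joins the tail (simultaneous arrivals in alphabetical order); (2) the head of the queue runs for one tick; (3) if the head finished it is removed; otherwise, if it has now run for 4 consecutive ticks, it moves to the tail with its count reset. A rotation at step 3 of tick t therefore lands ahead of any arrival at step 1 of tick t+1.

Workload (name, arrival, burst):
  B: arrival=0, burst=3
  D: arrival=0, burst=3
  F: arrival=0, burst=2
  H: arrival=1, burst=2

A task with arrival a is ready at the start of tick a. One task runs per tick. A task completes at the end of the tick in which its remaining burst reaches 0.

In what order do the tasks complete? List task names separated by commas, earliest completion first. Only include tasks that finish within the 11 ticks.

completion order = B, D, F, H

t=0: queue=[B,D,F] q_used=0 → run B
t=1: queue=[B,D,F,H] q_used=1 → run B
t=2: queue=[B,D,F,H] q_used=2 → run B
t=3: queue=[D,F,H] q_used=0 → run D
t=4: queue=[D,F,H] q_used=1 → run D
t=5: queue=[D,F,H] q_used=2 → run D
t=6: queue=[F,H] q_used=0 → run F
t=7: queue=[F,H] q_used=1 → run F
t=8: queue=[H] q_used=0 → run H
t=9: queue=[H] q_used=1 → run H
t=10: (idle)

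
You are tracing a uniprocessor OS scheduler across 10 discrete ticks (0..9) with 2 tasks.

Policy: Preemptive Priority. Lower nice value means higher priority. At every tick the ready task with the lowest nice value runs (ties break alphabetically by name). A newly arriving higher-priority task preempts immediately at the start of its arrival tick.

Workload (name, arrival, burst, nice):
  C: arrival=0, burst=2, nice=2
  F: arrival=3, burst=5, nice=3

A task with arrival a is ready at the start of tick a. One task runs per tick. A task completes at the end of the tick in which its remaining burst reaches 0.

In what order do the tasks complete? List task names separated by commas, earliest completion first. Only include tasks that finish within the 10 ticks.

completion order = C, F

t=0: ready={C} → run C
t=1: ready={C} → run C
t=2: (idle)
t=3: ready={F} → run F
t=4: ready={F} → run F
t=5: ready={F} → run F
t=6: ready={F} → run F
t=7: ready={F} → run F
t=8: (idle)
t=9: (idle)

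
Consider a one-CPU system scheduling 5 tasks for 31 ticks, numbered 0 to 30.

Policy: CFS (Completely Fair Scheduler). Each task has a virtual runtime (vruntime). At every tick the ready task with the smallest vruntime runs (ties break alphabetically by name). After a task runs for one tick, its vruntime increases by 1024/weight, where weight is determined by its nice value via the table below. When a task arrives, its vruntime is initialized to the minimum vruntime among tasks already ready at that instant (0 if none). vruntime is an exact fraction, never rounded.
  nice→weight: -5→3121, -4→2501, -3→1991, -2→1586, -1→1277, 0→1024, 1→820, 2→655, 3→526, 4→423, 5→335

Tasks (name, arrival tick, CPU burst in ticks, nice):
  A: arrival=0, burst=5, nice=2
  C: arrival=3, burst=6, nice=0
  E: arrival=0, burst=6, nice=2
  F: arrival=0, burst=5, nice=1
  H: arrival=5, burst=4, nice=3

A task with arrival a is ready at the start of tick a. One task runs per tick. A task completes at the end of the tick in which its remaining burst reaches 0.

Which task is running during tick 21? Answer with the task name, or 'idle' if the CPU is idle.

t=0: vr[A=0 E=0 F=0] → run A
t=1: vr[A=1024/655 E=0 F=0] → run E
t=2: vr[A=1024/655 E=1024/655 F=0] → run F
t=3: vr[A=1024/655 C=256/205 E=1024/655 F=256/205] → run C
t=4: vr[A=1024/655 C=461/205 E=1024/655 F=256/205] → run F
t=5: vr[A=1024/655 C=461/205 E=1024/655 F=512/205 H=1024/655] → run A
t=6: vr[A=2048/655 C=461/205 E=1024/655 F=512/205 H=1024/655] → run E
t=7: vr[A=2048/655 C=461/205 E=2048/655 F=512/205 H=1024/655] → run H
t=8: vr[A=2048/655 C=461/205 E=2048/655 F=512/205 H=604672/172265] → run C
t=9: vr[A=2048/655 C=666/205 E=2048/655 F=512/205 H=604672/172265] → run F
t=10: vr[A=2048/655 C=666/205 E=2048/655 F=768/205 H=604672/172265] → run A
t=11: vr[A=3072/655 C=666/205 E=2048/655 F=768/205 H=604672/172265] → run E
t=12: vr[A=3072/655 C=666/205 E=3072/655 F=768/205 H=604672/172265] → run C
t=13: vr[A=3072/655 C=871/205 E=3072/655 F=768/205 H=604672/172265] → run H
t=14: vr[A=3072/655 C=871/205 E=3072/655 F=768/205 H=940032/172265] → run F
t=15: vr[A=3072/655 C=871/205 E=3072/655 F=1024/205 H=940032/172265] → run C
t=16: vr[A=3072/655 C=1076/205 E=3072/655 F=1024/205 H=940032/172265] → run A
t=17: vr[A=4096/655 C=1076/205 E=3072/655 F=1024/205 H=940032/172265] → run E
t=18: vr[A=4096/655 C=1076/205 E=4096/655 F=1024/205 H=940032/172265] → run F
t=19: vr[A=4096/655 C=1076/205 E=4096/655 H=940032/172265] → run C
t=20: vr[A=4096/655 C=1281/205 E=4096/655 H=940032/172265] → run H
t=21: vr[A=4096/655 C=1281/205 E=4096/655 H=1275392/172265] → run C
t=22: vr[A=4096/655 E=4096/655 H=1275392/172265] → run A
t=23: vr[E=4096/655 H=1275392/172265] → run E
t=24: vr[E=1024/131 H=1275392/172265] → run H
t=25: vr[E=1024/131] → run E
t=26: (idle)
t=27: (idle)
t=28: (idle)
t=29: (idle)
t=30: (idle)

running at tick 21 = C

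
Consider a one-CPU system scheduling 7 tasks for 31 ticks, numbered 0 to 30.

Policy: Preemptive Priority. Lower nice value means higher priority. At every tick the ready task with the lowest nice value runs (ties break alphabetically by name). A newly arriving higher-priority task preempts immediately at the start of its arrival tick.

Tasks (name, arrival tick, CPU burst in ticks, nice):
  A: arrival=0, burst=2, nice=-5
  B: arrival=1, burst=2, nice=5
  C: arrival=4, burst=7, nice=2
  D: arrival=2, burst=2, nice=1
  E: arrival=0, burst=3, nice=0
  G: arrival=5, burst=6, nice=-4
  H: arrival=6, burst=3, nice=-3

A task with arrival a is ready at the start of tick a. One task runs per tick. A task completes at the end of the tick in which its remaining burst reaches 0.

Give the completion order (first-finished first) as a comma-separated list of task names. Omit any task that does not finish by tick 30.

completion order = A, E, G, H, D, C, B

t=0: ready={A,E} → run A
t=1: ready={A,B,E} → run A
t=2: ready={B,D,E} → run E
t=3: ready={B,D,E} → run E
t=4: ready={B,C,D,E} → run E
t=5: ready={B,C,D,G} → run G
t=6: ready={B,C,D,G,H} → run G
t=7: ready={B,C,D,G,H} → run G
t=8: ready={B,C,D,G,H} → run G
t=9: ready={B,C,D,G,H} → run G
t=10: ready={B,C,D,G,H} → run G
t=11: ready={B,C,D,H} → run H
t=12: ready={B,C,D,H} → run H
t=13: ready={B,C,D,H} → run H
t=14: ready={B,C,D} → run D
t=15: ready={B,C,D} → run D
t=16: ready={B,C} → run C
t=17: ready={B,C} → run C
t=18: ready={B,C} → run C
t=19: ready={B,C} → run C
t=20: ready={B,C} → run C
t=21: ready={B,C} → run C
t=22: ready={B,C} → run C
t=23: ready={B} → run B
t=24: ready={B} → run B
t=25: (idle)
t=26: (idle)
t=27: (idle)
t=28: (idle)
t=29: (idle)
t=30: (idle)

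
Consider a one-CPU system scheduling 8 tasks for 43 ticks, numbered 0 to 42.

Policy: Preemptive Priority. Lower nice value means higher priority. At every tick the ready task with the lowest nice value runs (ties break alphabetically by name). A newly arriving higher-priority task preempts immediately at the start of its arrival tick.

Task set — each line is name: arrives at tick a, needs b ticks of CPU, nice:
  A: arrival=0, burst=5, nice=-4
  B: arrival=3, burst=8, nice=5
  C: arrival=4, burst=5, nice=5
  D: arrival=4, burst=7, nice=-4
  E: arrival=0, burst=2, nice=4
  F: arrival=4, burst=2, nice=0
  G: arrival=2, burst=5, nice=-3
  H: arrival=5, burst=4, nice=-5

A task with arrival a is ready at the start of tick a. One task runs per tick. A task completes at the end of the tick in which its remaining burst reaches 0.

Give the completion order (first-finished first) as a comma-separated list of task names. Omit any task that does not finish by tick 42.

t=0: ready={A,E} → run A
t=1: ready={A,E} → run A
t=2: ready={A,E,G} → run A
t=3: ready={A,B,E,G} → run A
t=4: ready={A,B,C,D,E,F,G} → run A
t=5: ready={B,C,D,E,F,G,H} → run H
t=6: ready={B,C,D,E,F,G,H} → run H
t=7: ready={B,C,D,E,F,G,H} → run H
t=8: ready={B,C,D,E,F,G,H} → run H
t=9: ready={B,C,D,E,F,G} → run D
t=10: ready={B,C,D,E,F,G} → run D
t=11: ready={B,C,D,E,F,G} → run D
t=12: ready={B,C,D,E,F,G} → run D
t=13: ready={B,C,D,E,F,G} → run D
t=14: ready={B,C,D,E,F,G} → run D
t=15: ready={B,C,D,E,F,G} → run D
t=16: ready={B,C,E,F,G} → run G
t=17: ready={B,C,E,F,G} → run G
t=18: ready={B,C,E,F,G} → run G
t=19: ready={B,C,E,F,G} → run G
t=20: ready={B,C,E,F,G} → run G
t=21: ready={B,C,E,F} → run F
t=22: ready={B,C,E,F} → run F
t=23: ready={B,C,E} → run E
t=24: ready={B,C,E} → run E
t=25: ready={B,C} → run B
t=26: ready={B,C} → run B
t=27: ready={B,C} → run B
t=28: ready={B,C} → run B
t=29: ready={B,C} → run B
t=30: ready={B,C} → run B
t=31: ready={B,C} → run B
t=32: ready={B,C} → run B
t=33: ready={C} → run C
t=34: ready={C} → run C
t=35: ready={C} → run C
t=36: ready={C} → run C
t=37: ready={C} → run C
t=38: (idle)
t=39: (idle)
t=40: (idle)
t=41: (idle)
t=42: (idle)

completion order = A, H, D, G, F, E, B, C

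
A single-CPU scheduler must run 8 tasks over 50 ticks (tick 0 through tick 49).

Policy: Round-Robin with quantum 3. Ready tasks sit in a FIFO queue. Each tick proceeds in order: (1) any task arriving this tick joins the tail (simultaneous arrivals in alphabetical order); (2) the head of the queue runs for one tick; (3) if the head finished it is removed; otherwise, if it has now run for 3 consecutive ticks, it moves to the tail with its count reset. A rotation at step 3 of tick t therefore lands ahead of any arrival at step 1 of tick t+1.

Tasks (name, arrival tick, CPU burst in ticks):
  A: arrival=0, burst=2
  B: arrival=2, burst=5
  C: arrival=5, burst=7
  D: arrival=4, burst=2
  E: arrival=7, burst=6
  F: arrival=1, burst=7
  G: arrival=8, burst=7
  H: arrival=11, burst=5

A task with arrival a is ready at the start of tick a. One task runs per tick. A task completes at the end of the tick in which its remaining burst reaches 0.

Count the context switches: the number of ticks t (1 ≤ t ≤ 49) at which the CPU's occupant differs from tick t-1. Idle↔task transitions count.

t=0: queue=[A] q_used=0 → run A
t=1: queue=[A,F] q_used=1 → run A
t=2: queue=[F,B] q_used=0 → run F
t=3: queue=[F,B] q_used=1 → run F
t=4: queue=[F,B,D] q_used=2 → run F
t=5: queue=[B,D,F,C] q_used=0 → run B
t=6: queue=[B,D,F,C] q_used=1 → run B
t=7: queue=[B,D,F,C,E] q_used=2 → run B
t=8: queue=[D,F,C,E,B,G] q_used=0 → run D
t=9: queue=[D,F,C,E,B,G] q_used=1 → run D
t=10: queue=[F,C,E,B,G] q_used=0 → run F
t=11: queue=[F,C,E,B,G,H] q_used=1 → run F
t=12: queue=[F,C,E,B,G,H] q_used=2 → run F
t=13: queue=[C,E,B,G,H,F] q_used=0 → run C
t=14: queue=[C,E,B,G,H,F] q_used=1 → run C
t=15: queue=[C,E,B,G,H,F] q_used=2 → run C
t=16: queue=[E,B,G,H,F,C] q_used=0 → run E
t=17: queue=[E,B,G,H,F,C] q_used=1 → run E
t=18: queue=[E,B,G,H,F,C] q_used=2 → run E
t=19: queue=[B,G,H,F,C,E] q_used=0 → run B
t=20: queue=[B,G,H,F,C,E] q_used=1 → run B
t=21: queue=[G,H,F,C,E] q_used=0 → run G
t=22: queue=[G,H,F,C,E] q_used=1 → run G
t=23: queue=[G,H,F,C,E] q_used=2 → run G
t=24: queue=[H,F,C,E,G] q_used=0 → run H
t=25: queue=[H,F,C,E,G] q_used=1 → run H
t=26: queue=[H,F,C,E,G] q_used=2 → run H
t=27: queue=[F,C,E,G,H] q_used=0 → run F
t=28: queue=[C,E,G,H] q_used=0 → run C
t=29: queue=[C,E,G,H] q_used=1 → run C
t=30: queue=[C,E,G,H] q_used=2 → run C
t=31: queue=[E,G,H,C] q_used=0 → run E
t=32: queue=[E,G,H,C] q_used=1 → run E
t=33: queue=[E,G,H,C] q_used=2 → run E
t=34: queue=[G,H,C] q_used=0 → run G
t=35: queue=[G,H,C] q_used=1 → run G
t=36: queue=[G,H,C] q_used=2 → run G
t=37: queue=[H,C,G] q_used=0 → run H
t=38: queue=[H,C,G] q_used=1 → run H
t=39: queue=[C,G] q_used=0 → run C
t=40: queue=[G] q_used=0 → run G
t=41: (idle)
t=42: (idle)
t=43: (idle)
t=44: (idle)
t=45: (idle)
t=46: (idle)
t=47: (idle)
t=48: (idle)
t=49: (idle)

context switches = 17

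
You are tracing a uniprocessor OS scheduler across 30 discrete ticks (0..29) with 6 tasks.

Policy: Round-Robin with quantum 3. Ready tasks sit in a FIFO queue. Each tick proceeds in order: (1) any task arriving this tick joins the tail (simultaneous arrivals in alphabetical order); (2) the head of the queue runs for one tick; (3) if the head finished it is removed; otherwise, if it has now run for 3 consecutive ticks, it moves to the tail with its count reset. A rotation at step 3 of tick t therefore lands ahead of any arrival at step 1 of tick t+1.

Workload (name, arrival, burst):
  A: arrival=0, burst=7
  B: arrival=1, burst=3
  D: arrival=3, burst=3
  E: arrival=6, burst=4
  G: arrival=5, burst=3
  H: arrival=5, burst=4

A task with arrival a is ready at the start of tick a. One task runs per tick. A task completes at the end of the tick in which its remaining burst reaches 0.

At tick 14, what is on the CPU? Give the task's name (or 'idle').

t=0: queue=[A] q_used=0 → run A
t=1: queue=[A,B] q_used=1 → run A
t=2: queue=[A,B] q_used=2 → run A
t=3: queue=[B,A,D] q_used=0 → run B
t=4: queue=[B,A,D] q_used=1 → run B
t=5: queue=[B,A,D,G,H] q_used=2 → run B
t=6: queue=[A,D,G,H,E] q_used=0 → run A
t=7: queue=[A,D,G,H,E] q_used=1 → run A
t=8: queue=[A,D,G,H,E] q_used=2 → run A
t=9: queue=[D,G,H,E,A] q_used=0 → run D
t=10: queue=[D,G,H,E,A] q_used=1 → run D
t=11: queue=[D,G,H,E,A] q_used=2 → run D
t=12: queue=[G,H,E,A] q_used=0 → run G
t=13: queue=[G,H,E,A] q_used=1 → run G
t=14: queue=[G,H,E,A] q_used=2 → run G
t=15: queue=[H,E,A] q_used=0 → run H
t=16: queue=[H,E,A] q_used=1 → run H
t=17: queue=[H,E,A] q_used=2 → run H
t=18: queue=[E,A,H] q_used=0 → run E
t=19: queue=[E,A,H] q_used=1 → run E
t=20: queue=[E,A,H] q_used=2 → run E
t=21: queue=[A,H,E] q_used=0 → run A
t=22: queue=[H,E] q_used=0 → run H
t=23: queue=[E] q_used=0 → run E
t=24: (idle)
t=25: (idle)
t=26: (idle)
t=27: (idle)
t=28: (idle)
t=29: (idle)

running at tick 14 = G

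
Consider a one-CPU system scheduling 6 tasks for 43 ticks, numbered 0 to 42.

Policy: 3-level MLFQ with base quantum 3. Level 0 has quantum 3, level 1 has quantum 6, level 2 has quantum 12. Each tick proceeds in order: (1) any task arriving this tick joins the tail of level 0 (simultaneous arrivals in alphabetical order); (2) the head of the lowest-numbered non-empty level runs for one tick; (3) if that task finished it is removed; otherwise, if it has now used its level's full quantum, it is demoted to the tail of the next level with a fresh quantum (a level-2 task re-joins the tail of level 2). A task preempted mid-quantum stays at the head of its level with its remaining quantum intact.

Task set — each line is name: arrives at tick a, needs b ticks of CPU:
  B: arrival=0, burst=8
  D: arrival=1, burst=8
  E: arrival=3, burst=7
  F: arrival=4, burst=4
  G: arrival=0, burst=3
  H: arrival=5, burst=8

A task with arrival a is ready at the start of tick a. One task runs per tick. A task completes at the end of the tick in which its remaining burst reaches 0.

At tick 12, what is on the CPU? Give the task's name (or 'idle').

t=0: L0/L1/L2 = BG/-/- → run B
t=1: L0/L1/L2 = BGD/-/- → run B
t=2: L0/L1/L2 = BGD/-/- → run B
t=3: L0/L1/L2 = GDE/B/- → run G
t=4: L0/L1/L2 = GDEF/B/- → run G
t=5: L0/L1/L2 = GDEFH/B/- → run G
t=6: L0/L1/L2 = DEFH/B/- → run D
t=7: L0/L1/L2 = DEFH/B/- → run D
t=8: L0/L1/L2 = DEFH/B/- → run D
t=9: L0/L1/L2 = EFH/BD/- → run E
t=10: L0/L1/L2 = EFH/BD/- → run E
t=11: L0/L1/L2 = EFH/BD/- → run E
t=12: L0/L1/L2 = FH/BDE/- → run F
t=13: L0/L1/L2 = FH/BDE/- → run F
t=14: L0/L1/L2 = FH/BDE/- → run F
t=15: L0/L1/L2 = H/BDEF/- → run H
t=16: L0/L1/L2 = H/BDEF/- → run H
t=17: L0/L1/L2 = H/BDEF/- → run H
t=18: L0/L1/L2 = -/BDEFH/- → run B
t=19: L0/L1/L2 = -/BDEFH/- → run B
t=20: L0/L1/L2 = -/BDEFH/- → run B
t=21: L0/L1/L2 = -/BDEFH/- → run B
t=22: L0/L1/L2 = -/BDEFH/- → run B
t=23: L0/L1/L2 = -/DEFH/- → run D
t=24: L0/L1/L2 = -/DEFH/- → run D
t=25: L0/L1/L2 = -/DEFH/- → run D
t=26: L0/L1/L2 = -/DEFH/- → run D
t=27: L0/L1/L2 = -/DEFH/- → run D
t=28: L0/L1/L2 = -/EFH/- → run E
t=29: L0/L1/L2 = -/EFH/- → run E
t=30: L0/L1/L2 = -/EFH/- → run E
t=31: L0/L1/L2 = -/EFH/- → run E
t=32: L0/L1/L2 = -/FH/- → run F
t=33: L0/L1/L2 = -/H/- → run H
t=34: L0/L1/L2 = -/H/- → run H
t=35: L0/L1/L2 = -/H/- → run H
t=36: L0/L1/L2 = -/H/- → run H
t=37: L0/L1/L2 = -/H/- → run H
t=38: (idle)
t=39: (idle)
t=40: (idle)
t=41: (idle)
t=42: (idle)

running at tick 12 = F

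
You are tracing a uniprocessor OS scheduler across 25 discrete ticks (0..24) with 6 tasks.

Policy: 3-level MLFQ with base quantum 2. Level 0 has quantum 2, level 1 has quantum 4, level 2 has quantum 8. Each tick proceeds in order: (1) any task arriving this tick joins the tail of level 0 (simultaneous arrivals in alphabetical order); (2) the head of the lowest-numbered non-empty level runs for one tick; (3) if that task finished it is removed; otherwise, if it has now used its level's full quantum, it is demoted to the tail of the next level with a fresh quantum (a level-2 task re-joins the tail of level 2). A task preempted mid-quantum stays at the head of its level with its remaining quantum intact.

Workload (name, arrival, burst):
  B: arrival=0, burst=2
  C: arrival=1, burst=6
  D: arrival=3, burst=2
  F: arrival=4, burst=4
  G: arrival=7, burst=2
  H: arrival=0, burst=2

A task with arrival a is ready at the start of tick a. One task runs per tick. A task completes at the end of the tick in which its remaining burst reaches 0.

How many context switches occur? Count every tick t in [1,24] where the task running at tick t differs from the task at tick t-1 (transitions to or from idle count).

t=0: L0/L1/L2 = BH/-/- → run B
t=1: L0/L1/L2 = BHC/-/- → run B
t=2: L0/L1/L2 = HC/-/- → run H
t=3: L0/L1/L2 = HCD/-/- → run H
t=4: L0/L1/L2 = CDF/-/- → run C
t=5: L0/L1/L2 = CDF/-/- → run C
t=6: L0/L1/L2 = DF/C/- → run D
t=7: L0/L1/L2 = DFG/C/- → run D
t=8: L0/L1/L2 = FG/C/- → run F
t=9: L0/L1/L2 = FG/C/- → run F
t=10: L0/L1/L2 = G/CF/- → run G
t=11: L0/L1/L2 = G/CF/- → run G
t=12: L0/L1/L2 = -/CF/- → run C
t=13: L0/L1/L2 = -/CF/- → run C
t=14: L0/L1/L2 = -/CF/- → run C
t=15: L0/L1/L2 = -/CF/- → run C
t=16: L0/L1/L2 = -/F/- → run F
t=17: L0/L1/L2 = -/F/- → run F
t=18: (idle)
t=19: (idle)
t=20: (idle)
t=21: (idle)
t=22: (idle)
t=23: (idle)
t=24: (idle)

context switches = 8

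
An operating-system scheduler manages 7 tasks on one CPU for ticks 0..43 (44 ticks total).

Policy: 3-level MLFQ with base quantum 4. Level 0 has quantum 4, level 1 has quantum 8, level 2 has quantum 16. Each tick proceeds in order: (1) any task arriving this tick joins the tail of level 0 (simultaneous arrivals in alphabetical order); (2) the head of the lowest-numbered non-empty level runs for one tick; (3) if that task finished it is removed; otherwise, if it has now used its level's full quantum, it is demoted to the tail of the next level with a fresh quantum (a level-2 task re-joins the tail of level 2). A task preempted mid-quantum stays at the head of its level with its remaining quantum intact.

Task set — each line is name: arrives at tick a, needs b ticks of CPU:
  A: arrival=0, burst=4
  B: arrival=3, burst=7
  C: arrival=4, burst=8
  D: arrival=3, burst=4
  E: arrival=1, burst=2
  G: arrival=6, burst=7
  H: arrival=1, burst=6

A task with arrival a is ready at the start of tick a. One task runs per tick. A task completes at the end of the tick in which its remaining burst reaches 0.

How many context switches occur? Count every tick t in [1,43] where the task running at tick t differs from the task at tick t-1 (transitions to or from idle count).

context switches = 11

t=0: L0/L1/L2 = A/-/- → run A
t=1: L0/L1/L2 = AEH/-/- → run A
t=2: L0/L1/L2 = AEH/-/- → run A
t=3: L0/L1/L2 = AEHBD/-/- → run A
t=4: L0/L1/L2 = EHBDC/-/- → run E
t=5: L0/L1/L2 = EHBDC/-/- → run E
t=6: L0/L1/L2 = HBDCG/-/- → run H
t=7: L0/L1/L2 = HBDCG/-/- → run H
t=8: L0/L1/L2 = HBDCG/-/- → run H
t=9: L0/L1/L2 = HBDCG/-/- → run H
t=10: L0/L1/L2 = BDCG/H/- → run B
t=11: L0/L1/L2 = BDCG/H/- → run B
t=12: L0/L1/L2 = BDCG/H/- → run B
t=13: L0/L1/L2 = BDCG/H/- → run B
t=14: L0/L1/L2 = DCG/HB/- → run D
t=15: L0/L1/L2 = DCG/HB/- → run D
t=16: L0/L1/L2 = DCG/HB/- → run D
t=17: L0/L1/L2 = DCG/HB/- → run D
t=18: L0/L1/L2 = CG/HB/- → run C
t=19: L0/L1/L2 = CG/HB/- → run C
t=20: L0/L1/L2 = CG/HB/- → run C
t=21: L0/L1/L2 = CG/HB/- → run C
t=22: L0/L1/L2 = G/HBC/- → run G
t=23: L0/L1/L2 = G/HBC/- → run G
t=24: L0/L1/L2 = G/HBC/- → run G
t=25: L0/L1/L2 = G/HBC/- → run G
t=26: L0/L1/L2 = -/HBCG/- → run H
t=27: L0/L1/L2 = -/HBCG/- → run H
t=28: L0/L1/L2 = -/BCG/- → run B
t=29: L0/L1/L2 = -/BCG/- → run B
t=30: L0/L1/L2 = -/BCG/- → run B
t=31: L0/L1/L2 = -/CG/- → run C
t=32: L0/L1/L2 = -/CG/- → run C
t=33: L0/L1/L2 = -/CG/- → run C
t=34: L0/L1/L2 = -/CG/- → run C
t=35: L0/L1/L2 = -/G/- → run G
t=36: L0/L1/L2 = -/G/- → run G
t=37: L0/L1/L2 = -/G/- → run G
t=38: (idle)
t=39: (idle)
t=40: (idle)
t=41: (idle)
t=42: (idle)
t=43: (idle)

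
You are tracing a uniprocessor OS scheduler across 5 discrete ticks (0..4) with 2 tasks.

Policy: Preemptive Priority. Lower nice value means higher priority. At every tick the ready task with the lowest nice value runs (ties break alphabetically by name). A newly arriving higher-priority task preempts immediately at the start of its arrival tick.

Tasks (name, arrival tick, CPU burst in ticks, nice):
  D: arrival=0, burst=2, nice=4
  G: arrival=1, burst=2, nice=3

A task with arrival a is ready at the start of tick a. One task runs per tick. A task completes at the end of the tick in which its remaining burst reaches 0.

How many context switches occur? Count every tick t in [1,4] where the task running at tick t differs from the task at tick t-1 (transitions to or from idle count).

context switches = 3

t=0: ready={D} → run D
t=1: ready={D,G} → run G
t=2: ready={D,G} → run G
t=3: ready={D} → run D
t=4: (idle)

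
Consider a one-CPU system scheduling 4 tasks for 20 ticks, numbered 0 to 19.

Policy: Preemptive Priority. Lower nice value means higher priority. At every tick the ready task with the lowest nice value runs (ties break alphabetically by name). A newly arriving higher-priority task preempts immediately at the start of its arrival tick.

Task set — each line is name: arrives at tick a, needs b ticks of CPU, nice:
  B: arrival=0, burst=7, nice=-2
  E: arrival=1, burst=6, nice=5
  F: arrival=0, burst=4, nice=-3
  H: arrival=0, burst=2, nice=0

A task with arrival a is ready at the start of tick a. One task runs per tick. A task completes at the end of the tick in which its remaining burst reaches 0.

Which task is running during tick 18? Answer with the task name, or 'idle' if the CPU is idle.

t=0: ready={B,F,H} → run F
t=1: ready={B,E,F,H} → run F
t=2: ready={B,E,F,H} → run F
t=3: ready={B,E,F,H} → run F
t=4: ready={B,E,H} → run B
t=5: ready={B,E,H} → run B
t=6: ready={B,E,H} → run B
t=7: ready={B,E,H} → run B
t=8: ready={B,E,H} → run B
t=9: ready={B,E,H} → run B
t=10: ready={B,E,H} → run B
t=11: ready={E,H} → run H
t=12: ready={E,H} → run H
t=13: ready={E} → run E
t=14: ready={E} → run E
t=15: ready={E} → run E
t=16: ready={E} → run E
t=17: ready={E} → run E
t=18: ready={E} → run E
t=19: (idle)

running at tick 18 = E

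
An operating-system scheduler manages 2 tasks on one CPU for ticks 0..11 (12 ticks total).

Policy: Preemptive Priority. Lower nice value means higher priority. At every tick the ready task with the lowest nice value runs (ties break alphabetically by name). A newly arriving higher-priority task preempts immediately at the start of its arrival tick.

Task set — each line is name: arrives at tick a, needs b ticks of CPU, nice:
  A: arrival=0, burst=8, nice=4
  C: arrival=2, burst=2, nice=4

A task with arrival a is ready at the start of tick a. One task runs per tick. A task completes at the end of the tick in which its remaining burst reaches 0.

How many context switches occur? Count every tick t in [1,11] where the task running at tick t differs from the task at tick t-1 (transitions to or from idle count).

context switches = 2

t=0: ready={A} → run A
t=1: ready={A} → run A
t=2: ready={A,C} → run A
t=3: ready={A,C} → run A
t=4: ready={A,C} → run A
t=5: ready={A,C} → run A
t=6: ready={A,C} → run A
t=7: ready={A,C} → run A
t=8: ready={C} → run C
t=9: ready={C} → run C
t=10: (idle)
t=11: (idle)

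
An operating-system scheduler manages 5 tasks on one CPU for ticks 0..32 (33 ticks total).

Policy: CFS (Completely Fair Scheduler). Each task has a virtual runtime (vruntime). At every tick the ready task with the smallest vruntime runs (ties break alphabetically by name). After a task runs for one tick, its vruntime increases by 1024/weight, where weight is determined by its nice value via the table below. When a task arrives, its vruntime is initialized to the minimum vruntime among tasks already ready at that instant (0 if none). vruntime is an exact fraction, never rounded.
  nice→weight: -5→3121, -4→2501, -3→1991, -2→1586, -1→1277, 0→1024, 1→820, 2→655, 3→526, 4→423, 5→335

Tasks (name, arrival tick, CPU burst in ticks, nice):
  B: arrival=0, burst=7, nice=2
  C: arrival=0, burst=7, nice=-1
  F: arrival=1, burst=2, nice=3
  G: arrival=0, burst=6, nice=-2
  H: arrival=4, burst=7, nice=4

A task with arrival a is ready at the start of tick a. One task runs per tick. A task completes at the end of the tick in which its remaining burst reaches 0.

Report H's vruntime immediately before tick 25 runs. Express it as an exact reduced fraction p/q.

vruntime(H, start of tick 25) = 3464704/335439

t=0: vr[B=0 C=0 G=0] → run B
t=1: vr[B=1024/655 C=0 F=0 G=0] → run C
t=2: vr[B=1024/655 C=1024/1277 F=0 G=0] → run F
t=3: vr[B=1024/655 C=1024/1277 F=512/263 G=0] → run G
t=4: vr[B=1024/655 C=1024/1277 F=512/263 G=512/793 H=512/793] → run G
t=5: vr[B=1024/655 C=1024/1277 F=512/263 G=1024/793 H=512/793] → run H
t=6: vr[B=1024/655 C=1024/1277 F=512/263 G=1024/793 H=1028608/335439] → run C
t=7: vr[B=1024/655 C=2048/1277 F=512/263 G=1024/793 H=1028608/335439] → run G
t=8: vr[B=1024/655 C=2048/1277 F=512/263 G=1536/793 H=1028608/335439] → run B
t=9: vr[B=2048/655 C=2048/1277 F=512/263 G=1536/793 H=1028608/335439] → run C
t=10: vr[B=2048/655 C=3072/1277 F=512/263 G=1536/793 H=1028608/335439] → run G
t=11: vr[B=2048/655 C=3072/1277 F=512/263 G=2048/793 H=1028608/335439] → run F
t=12: vr[B=2048/655 C=3072/1277 G=2048/793 H=1028608/335439] → run C
t=13: vr[B=2048/655 C=4096/1277 G=2048/793 H=1028608/335439] → run G
t=14: vr[B=2048/655 C=4096/1277 G=2560/793 H=1028608/335439] → run H
t=15: vr[B=2048/655 C=4096/1277 G=2560/793 H=1840640/335439] → run B
t=16: vr[B=3072/655 C=4096/1277 G=2560/793 H=1840640/335439] → run C
t=17: vr[B=3072/655 C=5120/1277 G=2560/793 H=1840640/335439] → run G
t=18: vr[B=3072/655 C=5120/1277 H=1840640/335439] → run C
t=19: vr[B=3072/655 C=6144/1277 H=1840640/335439] → run B
t=20: vr[B=4096/655 C=6144/1277 H=1840640/335439] → run C
t=21: vr[B=4096/655 H=1840640/335439] → run H
t=22: vr[B=4096/655 H=884224/111813] → run B
t=23: vr[B=1024/131 H=884224/111813] → run B
t=24: vr[B=6144/655 H=884224/111813] → run H
t=25: vr[B=6144/655 H=3464704/335439] → run B
t=26: vr[H=3464704/335439] → run H
t=27: vr[H=4276736/335439] → run H
t=28: vr[H=1696256/111813] → run H
t=29: (idle)
t=30: (idle)
t=31: (idle)
t=32: (idle)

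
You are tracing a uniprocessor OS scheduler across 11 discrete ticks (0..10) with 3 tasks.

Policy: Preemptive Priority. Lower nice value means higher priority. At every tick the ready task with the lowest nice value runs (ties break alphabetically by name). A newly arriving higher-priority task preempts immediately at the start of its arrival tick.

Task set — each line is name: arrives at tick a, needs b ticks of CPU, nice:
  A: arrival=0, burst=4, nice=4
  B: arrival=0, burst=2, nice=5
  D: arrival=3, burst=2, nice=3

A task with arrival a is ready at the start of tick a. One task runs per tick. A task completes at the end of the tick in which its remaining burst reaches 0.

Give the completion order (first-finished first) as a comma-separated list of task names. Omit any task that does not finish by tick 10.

completion order = D, A, B

t=0: ready={A,B} → run A
t=1: ready={A,B} → run A
t=2: ready={A,B} → run A
t=3: ready={A,B,D} → run D
t=4: ready={A,B,D} → run D
t=5: ready={A,B} → run A
t=6: ready={B} → run B
t=7: ready={B} → run B
t=8: (idle)
t=9: (idle)
t=10: (idle)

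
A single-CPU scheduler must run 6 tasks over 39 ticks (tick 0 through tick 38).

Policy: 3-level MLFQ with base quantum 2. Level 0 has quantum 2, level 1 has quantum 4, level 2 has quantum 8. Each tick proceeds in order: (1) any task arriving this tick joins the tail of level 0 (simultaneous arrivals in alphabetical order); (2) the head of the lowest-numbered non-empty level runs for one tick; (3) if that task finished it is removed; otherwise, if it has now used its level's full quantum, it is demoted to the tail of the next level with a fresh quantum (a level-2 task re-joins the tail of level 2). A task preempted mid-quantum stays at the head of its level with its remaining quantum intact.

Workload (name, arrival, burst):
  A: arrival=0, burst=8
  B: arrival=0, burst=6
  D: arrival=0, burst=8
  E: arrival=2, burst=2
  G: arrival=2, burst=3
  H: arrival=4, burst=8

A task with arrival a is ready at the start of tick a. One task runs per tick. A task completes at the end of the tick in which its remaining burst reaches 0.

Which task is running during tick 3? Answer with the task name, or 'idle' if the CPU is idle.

running at tick 3 = B

t=0: L0/L1/L2 = ABD/-/- → run A
t=1: L0/L1/L2 = ABD/-/- → run A
t=2: L0/L1/L2 = BDEG/A/- → run B
t=3: L0/L1/L2 = BDEG/A/- → run B
t=4: L0/L1/L2 = DEGH/AB/- → run D
t=5: L0/L1/L2 = DEGH/AB/- → run D
t=6: L0/L1/L2 = EGH/ABD/- → run E
t=7: L0/L1/L2 = EGH/ABD/- → run E
t=8: L0/L1/L2 = GH/ABD/- → run G
t=9: L0/L1/L2 = GH/ABD/- → run G
t=10: L0/L1/L2 = H/ABDG/- → run H
t=11: L0/L1/L2 = H/ABDG/- → run H
t=12: L0/L1/L2 = -/ABDGH/- → run A
t=13: L0/L1/L2 = -/ABDGH/- → run A
t=14: L0/L1/L2 = -/ABDGH/- → run A
t=15: L0/L1/L2 = -/ABDGH/- → run A
t=16: L0/L1/L2 = -/BDGH/A → run B
t=17: L0/L1/L2 = -/BDGH/A → run B
t=18: L0/L1/L2 = -/BDGH/A → run B
t=19: L0/L1/L2 = -/BDGH/A → run B
t=20: L0/L1/L2 = -/DGH/A → run D
t=21: L0/L1/L2 = -/DGH/A → run D
t=22: L0/L1/L2 = -/DGH/A → run D
t=23: L0/L1/L2 = -/DGH/A → run D
t=24: L0/L1/L2 = -/GH/AD → run G
t=25: L0/L1/L2 = -/H/AD → run H
t=26: L0/L1/L2 = -/H/AD → run H
t=27: L0/L1/L2 = -/H/AD → run H
t=28: L0/L1/L2 = -/H/AD → run H
t=29: L0/L1/L2 = -/-/ADH → run A
t=30: L0/L1/L2 = -/-/ADH → run A
t=31: L0/L1/L2 = -/-/DH → run D
t=32: L0/L1/L2 = -/-/DH → run D
t=33: L0/L1/L2 = -/-/H → run H
t=34: L0/L1/L2 = -/-/H → run H
t=35: (idle)
t=36: (idle)
t=37: (idle)
t=38: (idle)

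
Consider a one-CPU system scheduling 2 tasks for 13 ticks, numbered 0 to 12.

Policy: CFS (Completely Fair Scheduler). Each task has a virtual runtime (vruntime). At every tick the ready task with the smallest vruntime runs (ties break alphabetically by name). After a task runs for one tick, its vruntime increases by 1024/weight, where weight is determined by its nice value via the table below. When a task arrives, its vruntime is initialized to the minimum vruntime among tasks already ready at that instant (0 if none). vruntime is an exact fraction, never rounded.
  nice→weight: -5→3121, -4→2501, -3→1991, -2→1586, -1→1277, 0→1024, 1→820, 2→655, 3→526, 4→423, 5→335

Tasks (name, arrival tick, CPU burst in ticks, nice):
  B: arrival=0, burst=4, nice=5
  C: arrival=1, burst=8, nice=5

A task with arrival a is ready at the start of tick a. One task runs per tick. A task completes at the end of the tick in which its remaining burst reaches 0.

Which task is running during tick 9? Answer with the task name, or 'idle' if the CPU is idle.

t=0: vr[B=0] → run B
t=1: vr[B=1024/335 C=1024/335] → run B
t=2: vr[B=2048/335 C=1024/335] → run C
t=3: vr[B=2048/335 C=2048/335] → run B
t=4: vr[B=3072/335 C=2048/335] → run C
t=5: vr[B=3072/335 C=3072/335] → run B
t=6: vr[C=3072/335] → run C
t=7: vr[C=4096/335] → run C
t=8: vr[C=1024/67] → run C
t=9: vr[C=6144/335] → run C
t=10: vr[C=7168/335] → run C
t=11: vr[C=8192/335] → run C
t=12: (idle)

running at tick 9 = C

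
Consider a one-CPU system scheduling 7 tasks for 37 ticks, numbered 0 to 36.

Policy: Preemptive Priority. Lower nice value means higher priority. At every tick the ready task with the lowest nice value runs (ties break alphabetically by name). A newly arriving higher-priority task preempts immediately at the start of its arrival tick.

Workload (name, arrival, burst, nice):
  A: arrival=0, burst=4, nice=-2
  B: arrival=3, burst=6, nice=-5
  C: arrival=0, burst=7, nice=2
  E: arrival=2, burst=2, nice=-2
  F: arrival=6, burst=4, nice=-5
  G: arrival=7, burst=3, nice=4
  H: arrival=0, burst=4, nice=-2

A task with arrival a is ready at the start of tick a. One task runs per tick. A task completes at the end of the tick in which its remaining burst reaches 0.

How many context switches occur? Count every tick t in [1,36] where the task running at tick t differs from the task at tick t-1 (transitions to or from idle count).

context switches = 8

t=0: ready={A,C,H} → run A
t=1: ready={A,C,H} → run A
t=2: ready={A,C,E,H} → run A
t=3: ready={A,B,C,E,H} → run B
t=4: ready={A,B,C,E,H} → run B
t=5: ready={A,B,C,E,H} → run B
t=6: ready={A,B,C,E,F,H} → run B
t=7: ready={A,B,C,E,F,G,H} → run B
t=8: ready={A,B,C,E,F,G,H} → run B
t=9: ready={A,C,E,F,G,H} → run F
t=10: ready={A,C,E,F,G,H} → run F
t=11: ready={A,C,E,F,G,H} → run F
t=12: ready={A,C,E,F,G,H} → run F
t=13: ready={A,C,E,G,H} → run A
t=14: ready={C,E,G,H} → run E
t=15: ready={C,E,G,H} → run E
t=16: ready={C,G,H} → run H
t=17: ready={C,G,H} → run H
t=18: ready={C,G,H} → run H
t=19: ready={C,G,H} → run H
t=20: ready={C,G} → run C
t=21: ready={C,G} → run C
t=22: ready={C,G} → run C
t=23: ready={C,G} → run C
t=24: ready={C,G} → run C
t=25: ready={C,G} → run C
t=26: ready={C,G} → run C
t=27: ready={G} → run G
t=28: ready={G} → run G
t=29: ready={G} → run G
t=30: (idle)
t=31: (idle)
t=32: (idle)
t=33: (idle)
t=34: (idle)
t=35: (idle)
t=36: (idle)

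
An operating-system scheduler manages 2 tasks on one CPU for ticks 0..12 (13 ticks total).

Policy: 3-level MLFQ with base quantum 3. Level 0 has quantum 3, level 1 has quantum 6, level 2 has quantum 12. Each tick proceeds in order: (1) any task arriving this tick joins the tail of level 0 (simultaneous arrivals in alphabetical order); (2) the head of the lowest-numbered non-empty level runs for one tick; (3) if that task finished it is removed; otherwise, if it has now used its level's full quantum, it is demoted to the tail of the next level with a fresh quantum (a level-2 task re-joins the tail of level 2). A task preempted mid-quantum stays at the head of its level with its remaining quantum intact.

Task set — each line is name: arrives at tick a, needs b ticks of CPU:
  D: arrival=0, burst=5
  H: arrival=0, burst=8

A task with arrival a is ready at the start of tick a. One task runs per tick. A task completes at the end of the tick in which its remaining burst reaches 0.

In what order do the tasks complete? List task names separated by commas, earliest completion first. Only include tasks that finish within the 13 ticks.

t=0: L0/L1/L2 = DH/-/- → run D
t=1: L0/L1/L2 = DH/-/- → run D
t=2: L0/L1/L2 = DH/-/- → run D
t=3: L0/L1/L2 = H/D/- → run H
t=4: L0/L1/L2 = H/D/- → run H
t=5: L0/L1/L2 = H/D/- → run H
t=6: L0/L1/L2 = -/DH/- → run D
t=7: L0/L1/L2 = -/DH/- → run D
t=8: L0/L1/L2 = -/H/- → run H
t=9: L0/L1/L2 = -/H/- → run H
t=10: L0/L1/L2 = -/H/- → run H
t=11: L0/L1/L2 = -/H/- → run H
t=12: L0/L1/L2 = -/H/- → run H

completion order = D, H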